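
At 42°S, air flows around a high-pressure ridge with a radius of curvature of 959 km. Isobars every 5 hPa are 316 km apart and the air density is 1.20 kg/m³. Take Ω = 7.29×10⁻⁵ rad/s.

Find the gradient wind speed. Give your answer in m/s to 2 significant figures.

16 m/s

Coriolis parameter at 42°S:
f = 2Ω sin φ = 2 × 7.29×10⁻⁵ × sin 42° = 9.76×10⁻⁵ s⁻¹
Pressure gradient: |∂P/∂n| = 500 Pa / 316000 m = 1.58×10⁻³ Pa/m
Geostrophic speed: V_g = |∂P/∂n|/(fρ) = 1.58×10⁻³/(9.76×10⁻⁵ × 1.20) = 13.5 m/s
Around a high, pressure-gradient force acts outward with centrifugal, so Coriolis balances both:
fV = (1/ρ)|∂P/∂n| + V²/R  →  V² − fR·V + fR·V_g = 0
With fR = 9.76×10⁻⁵ × 959×10³ m = 93.6 m/s:
V = [fR − √((fR)² − 4 fR V_g)]/2 = [93.6 − √(93.6² − 4×93.6×13.5)]/2 = 16.4 m/s
Supergeostrophic (V > V_g = 13.5 m/s), as expected around a high.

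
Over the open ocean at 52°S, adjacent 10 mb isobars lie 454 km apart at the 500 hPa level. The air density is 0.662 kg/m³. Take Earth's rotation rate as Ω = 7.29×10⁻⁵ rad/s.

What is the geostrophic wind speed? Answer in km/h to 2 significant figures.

Coriolis parameter at 52°S:
f = 2Ω sin φ = 2 × 7.29×10⁻⁵ × sin 52° = 1.15×10⁻⁴ s⁻¹
Pressure gradient: |∂P/∂n| = 1000 Pa / 454000 m = 2.20×10⁻³ Pa/m
Geostrophic balance (pressure-gradient force = Coriolis force):
V_g = (1/(fρ)) |∂P/∂n| = 2.20×10⁻³ / (1.15×10⁻⁴ × 0.662) = 29.0 m/s
Converting: 29.0 m/s × 3.6 = 100 km/h

100 km/h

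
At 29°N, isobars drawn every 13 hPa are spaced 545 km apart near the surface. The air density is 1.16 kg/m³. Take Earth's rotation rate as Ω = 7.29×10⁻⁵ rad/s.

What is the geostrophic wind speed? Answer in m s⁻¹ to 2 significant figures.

Coriolis parameter at 29°N:
f = 2Ω sin φ = 2 × 7.29×10⁻⁵ × sin 29° = 7.07×10⁻⁵ s⁻¹
Pressure gradient: |∂P/∂n| = 1300 Pa / 545000 m = 2.39×10⁻³ Pa/m
Geostrophic balance (pressure-gradient force = Coriolis force):
V_g = (1/(fρ)) |∂P/∂n| = 2.39×10⁻³ / (7.07×10⁻⁵ × 1.16) = 29.1 m/s

29 m s⁻¹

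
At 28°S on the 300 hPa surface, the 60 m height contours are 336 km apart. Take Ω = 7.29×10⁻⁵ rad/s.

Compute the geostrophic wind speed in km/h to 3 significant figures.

92.1 km/h

Coriolis parameter at 28°S:
f = 2Ω sin φ = 2 × 7.29×10⁻⁵ × sin 28° = 6.84×10⁻⁵ s⁻¹
Height gradient: |∂Z/∂n| = 60 m / 336000 m = 1.79×10⁻⁴
On a pressure surface, geostrophic balance gives V_g = (g/f)|∂Z/∂n|:
V_g = 9.81 × 1.79×10⁻⁴ / 6.84×10⁻⁵ = 25.6 m/s
Converting: 25.6 m/s × 3.6 = 92.1 km/h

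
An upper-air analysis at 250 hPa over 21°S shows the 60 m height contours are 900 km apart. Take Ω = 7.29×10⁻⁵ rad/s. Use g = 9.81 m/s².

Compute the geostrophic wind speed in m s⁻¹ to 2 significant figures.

13 m s⁻¹

Coriolis parameter at 21°S:
f = 2Ω sin φ = 2 × 7.29×10⁻⁵ × sin 21° = 5.23×10⁻⁵ s⁻¹
Height gradient: |∂Z/∂n| = 60 m / 900000 m = 6.67×10⁻⁵
On a pressure surface, geostrophic balance gives V_g = (g/f)|∂Z/∂n|:
V_g = 9.81 × 6.67×10⁻⁵ / 5.23×10⁻⁵ = 12.5 m/s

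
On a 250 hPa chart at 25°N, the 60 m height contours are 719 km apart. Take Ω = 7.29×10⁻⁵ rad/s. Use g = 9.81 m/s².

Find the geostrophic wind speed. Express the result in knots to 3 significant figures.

Coriolis parameter at 25°N:
f = 2Ω sin φ = 2 × 7.29×10⁻⁵ × sin 25° = 6.16×10⁻⁵ s⁻¹
Height gradient: |∂Z/∂n| = 60 m / 719000 m = 8.34×10⁻⁵
On a pressure surface, geostrophic balance gives V_g = (g/f)|∂Z/∂n|:
V_g = 9.81 × 8.34×10⁻⁵ / 6.16×10⁻⁵ = 13.3 m/s
Converting: 13.3 m/s × 1.944 = 25.8 knots

25.8 knots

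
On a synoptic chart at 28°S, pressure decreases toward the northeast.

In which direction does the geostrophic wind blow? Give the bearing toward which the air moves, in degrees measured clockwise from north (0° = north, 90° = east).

The pressure-gradient force points toward the northeast (bearing 045°).
Geostrophic balance: in the Southern Hemisphere the Coriolis force deflects motion to the left, so the geostrophic wind blows 90° to the left of the pressure-gradient force (low pressure on the right).
Rotating 045° by 90° counterclockwise gives 315° — the wind blows toward the northwest.

315°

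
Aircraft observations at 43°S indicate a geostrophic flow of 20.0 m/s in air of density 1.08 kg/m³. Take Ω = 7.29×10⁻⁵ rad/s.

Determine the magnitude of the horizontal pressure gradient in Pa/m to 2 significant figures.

2.1×10⁻³ Pa/m

Coriolis parameter at 43°S:
f = 2Ω sin φ = 2 × 7.29×10⁻⁵ × sin 43° = 9.94×10⁻⁵ s⁻¹
Geostrophic balance rearranged: |∂P/∂n| = f ρ V_g
|∂P/∂n| = 9.94×10⁻⁵ × 1.08 × 20.0 = 2.15×10⁻³ Pa/m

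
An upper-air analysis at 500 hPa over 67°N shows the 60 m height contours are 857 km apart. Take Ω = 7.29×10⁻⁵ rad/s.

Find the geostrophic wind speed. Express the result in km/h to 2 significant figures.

Coriolis parameter at 67°N:
f = 2Ω sin φ = 2 × 7.29×10⁻⁵ × sin 67° = 1.34×10⁻⁴ s⁻¹
Height gradient: |∂Z/∂n| = 60 m / 857000 m = 7.00×10⁻⁵
On a pressure surface, geostrophic balance gives V_g = (g/f)|∂Z/∂n|:
V_g = 9.81 × 7.00×10⁻⁵ / 1.34×10⁻⁴ = 5.12 m/s
Converting: 5.12 m/s × 3.6 = 18 km/h

18 km/h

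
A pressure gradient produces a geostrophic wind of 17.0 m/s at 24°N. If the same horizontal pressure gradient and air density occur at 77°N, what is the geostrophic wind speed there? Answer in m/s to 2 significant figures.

With the same pressure gradient and density, V_g ∝ 1/f ∝ 1/sin φ.
V₂ = V₁ · sin φ₁ / sin φ₂ = 17.0 × sin 24° / sin 77°
V₂ = 17.0 × 0.4067/0.9744 = 7.1 m/s

7.1 m/s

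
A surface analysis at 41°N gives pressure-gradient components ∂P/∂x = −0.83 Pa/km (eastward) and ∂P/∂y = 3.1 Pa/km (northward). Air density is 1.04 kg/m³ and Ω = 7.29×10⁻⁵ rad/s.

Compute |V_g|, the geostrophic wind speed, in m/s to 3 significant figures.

Coriolis parameter at 41°N:
f = 2Ω sin φ = 2 × 7.29×10⁻⁵ × sin 41° = 9.57×10⁻⁵ s⁻¹
Component geostrophic relations (x east, y north):
u_g = −(1/(fρ)) ∂P/∂y,  v_g = (1/(fρ)) ∂P/∂x
u_g = −(3.1×10⁻³)/(9.57×10⁻⁵ × 1.04) = −31.2 m/s;  v_g = (−0.83×10⁻³)/(9.57×10⁻⁵ × 1.04) = −8.34 m/s
|V_g| = √(u_g² + v_g²) = 32.3 m/s

32.3 m/s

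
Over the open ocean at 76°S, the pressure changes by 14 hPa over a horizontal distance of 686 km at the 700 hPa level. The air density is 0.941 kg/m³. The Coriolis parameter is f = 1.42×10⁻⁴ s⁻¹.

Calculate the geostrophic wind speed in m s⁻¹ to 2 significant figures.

15 m s⁻¹

Pressure gradient: |∂P/∂n| = 1400 Pa / 686000 m = 2.04×10⁻³ Pa/m
Geostrophic balance (pressure-gradient force = Coriolis force):
V_g = (1/(fρ)) |∂P/∂n| = 2.04×10⁻³ / (1.42×10⁻⁴ × 0.941) = 15.3 m/s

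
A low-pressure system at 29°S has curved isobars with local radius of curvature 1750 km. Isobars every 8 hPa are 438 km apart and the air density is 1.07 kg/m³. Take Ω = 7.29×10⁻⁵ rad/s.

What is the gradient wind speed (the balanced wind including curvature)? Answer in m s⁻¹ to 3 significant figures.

Coriolis parameter at 29°S:
f = 2Ω sin φ = 2 × 7.29×10⁻⁵ × sin 29° = 7.07×10⁻⁵ s⁻¹
Pressure gradient: |∂P/∂n| = 800 Pa / 438000 m = 1.83×10⁻³ Pa/m
Geostrophic speed: V_g = |∂P/∂n|/(fρ) = 1.83×10⁻³/(7.07×10⁻⁵ × 1.07) = 24.1 m/s
Around a low, centrifugal force acts outward with Coriolis, so pressure-gradient force balances both:
(1/ρ)|∂P/∂n| = fV + V²/R  →  V² + fR·V − fR·V_g = 0
With fR = 7.07×10⁻⁵ × 1750×10³ m = 124 m/s:
V = [−fR + √((fR)² + 4 fR V_g)]/2 = [−124 + √(124² + 4×124×24.1)]/2 = 20.7 m/s
Subgeostrophic (V < V_g = 24.1 m/s), as expected around a low.

20.7 m s⁻¹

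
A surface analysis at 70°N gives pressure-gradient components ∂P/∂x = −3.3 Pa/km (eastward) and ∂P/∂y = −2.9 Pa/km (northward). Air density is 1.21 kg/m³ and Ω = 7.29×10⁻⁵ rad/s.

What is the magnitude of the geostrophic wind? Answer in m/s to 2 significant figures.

27 m/s

Coriolis parameter at 70°N:
f = 2Ω sin φ = 2 × 7.29×10⁻⁵ × sin 70° = 1.37×10⁻⁴ s⁻¹
Component geostrophic relations (x east, y north):
u_g = −(1/(fρ)) ∂P/∂y,  v_g = (1/(fρ)) ∂P/∂x
u_g = −(−2.9×10⁻³)/(1.37×10⁻⁴ × 1.21) = 17.5 m/s;  v_g = (−3.3×10⁻³)/(1.37×10⁻⁴ × 1.21) = −19.9 m/s
|V_g| = √(u_g² + v_g²) = 26.5 m/s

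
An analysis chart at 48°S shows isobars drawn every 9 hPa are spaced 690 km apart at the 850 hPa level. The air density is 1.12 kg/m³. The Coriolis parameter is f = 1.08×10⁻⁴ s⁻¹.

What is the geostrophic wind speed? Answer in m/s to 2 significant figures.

Pressure gradient: |∂P/∂n| = 900 Pa / 690000 m = 1.30×10⁻³ Pa/m
Geostrophic balance (pressure-gradient force = Coriolis force):
V_g = (1/(fρ)) |∂P/∂n| = 1.30×10⁻³ / (1.08×10⁻⁴ × 1.12) = 10.8 m/s

11 m/s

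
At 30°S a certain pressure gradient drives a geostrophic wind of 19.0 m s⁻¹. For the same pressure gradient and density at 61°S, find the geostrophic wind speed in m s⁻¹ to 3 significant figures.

10.9 m s⁻¹

With the same pressure gradient and density, V_g ∝ 1/f ∝ 1/sin φ.
V₂ = V₁ · sin φ₁ / sin φ₂ = 19.0 × sin 30° / sin 61°
V₂ = 19.0 × 0.5000/0.8746 = 10.9 m s⁻¹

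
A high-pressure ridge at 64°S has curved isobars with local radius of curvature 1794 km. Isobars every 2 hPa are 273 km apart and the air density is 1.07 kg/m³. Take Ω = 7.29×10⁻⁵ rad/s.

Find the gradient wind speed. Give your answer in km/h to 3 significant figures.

19.2 km/h

Coriolis parameter at 64°S:
f = 2Ω sin φ = 2 × 7.29×10⁻⁵ × sin 64° = 1.31×10⁻⁴ s⁻¹
Pressure gradient: |∂P/∂n| = 200 Pa / 273000 m = 7.33×10⁻⁴ Pa/m
Geostrophic speed: V_g = |∂P/∂n|/(fρ) = 7.33×10⁻⁴/(1.31×10⁻⁴ × 1.07) = 5.22 m/s
Around a high, pressure-gradient force acts outward with centrifugal, so Coriolis balances both:
fV = (1/ρ)|∂P/∂n| + V²/R  →  V² − fR·V + fR·V_g = 0
With fR = 1.31×10⁻⁴ × 1794×10³ m = 235 m/s:
V = [fR − √((fR)² − 4 fR V_g)]/2 = [235 − √(235² − 4×235×5.22)]/2 = 5.35 m/s
Supergeostrophic (V > V_g = 5.22 m/s), as expected around a high.
Converting: 5.35 m/s × 3.6 = 19.2 km/h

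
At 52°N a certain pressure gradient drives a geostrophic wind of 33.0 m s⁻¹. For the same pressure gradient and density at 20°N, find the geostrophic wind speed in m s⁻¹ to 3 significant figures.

With the same pressure gradient and density, V_g ∝ 1/f ∝ 1/sin φ.
V₂ = V₁ · sin φ₁ / sin φ₂ = 33.0 × sin 52° / sin 20°
V₂ = 33.0 × 0.7880/0.3420 = 76.0 m s⁻¹

76.0 m s⁻¹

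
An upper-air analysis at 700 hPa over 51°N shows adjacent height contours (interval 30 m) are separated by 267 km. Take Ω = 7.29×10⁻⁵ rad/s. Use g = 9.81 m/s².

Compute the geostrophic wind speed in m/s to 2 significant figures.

Coriolis parameter at 51°N:
f = 2Ω sin φ = 2 × 7.29×10⁻⁵ × sin 51° = 1.13×10⁻⁴ s⁻¹
Height gradient: |∂Z/∂n| = 30 m / 267000 m = 1.12×10⁻⁴
On a pressure surface, geostrophic balance gives V_g = (g/f)|∂Z/∂n|:
V_g = 9.81 × 1.12×10⁻⁴ / 1.13×10⁻⁴ = 9.73 m/s

9.7 m/s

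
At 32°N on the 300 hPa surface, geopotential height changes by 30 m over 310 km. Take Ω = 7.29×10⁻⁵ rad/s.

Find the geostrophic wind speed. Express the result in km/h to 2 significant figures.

44 km/h

Coriolis parameter at 32°N:
f = 2Ω sin φ = 2 × 7.29×10⁻⁵ × sin 32° = 7.73×10⁻⁵ s⁻¹
Height gradient: |∂Z/∂n| = 30 m / 310000 m = 9.68×10⁻⁵
On a pressure surface, geostrophic balance gives V_g = (g/f)|∂Z/∂n|:
V_g = 9.81 × 9.68×10⁻⁵ / 7.73×10⁻⁵ = 12.3 m/s
Converting: 12.3 m/s × 3.6 = 44 km/h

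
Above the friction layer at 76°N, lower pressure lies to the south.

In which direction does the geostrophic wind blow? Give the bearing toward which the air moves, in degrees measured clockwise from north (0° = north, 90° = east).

The pressure-gradient force points toward the south (bearing 180°).
Geostrophic balance: in the Northern Hemisphere the Coriolis force deflects motion to the right, so the geostrophic wind blows 90° to the right of the pressure-gradient force (low pressure on the left).
Rotating 180° by 90° clockwise gives 270° — the wind blows toward the west.

270°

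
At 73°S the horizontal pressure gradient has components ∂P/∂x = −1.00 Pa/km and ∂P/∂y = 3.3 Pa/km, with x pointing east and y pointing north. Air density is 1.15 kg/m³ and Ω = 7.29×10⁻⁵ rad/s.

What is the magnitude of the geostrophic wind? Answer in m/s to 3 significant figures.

21.5 m/s

Coriolis parameter at 73°S:
f = 2Ω sin φ = 2 × 7.29×10⁻⁵ × sin 73° = 1.39×10⁻⁴ s⁻¹
In the Southern Hemisphere f is negative: f = −1.39×10⁻⁴ s⁻¹.
Component geostrophic relations (x east, y north):
u_g = −(1/(fρ)) ∂P/∂y,  v_g = (1/(fρ)) ∂P/∂x
u_g = −(3.3×10⁻³)/(−1.39×10⁻⁴ × 1.15) = 20.6 m/s;  v_g = (−1.00×10⁻³)/(−1.39×10⁻⁴ × 1.15) = 6.24 m/s
|V_g| = √(u_g² + v_g²) = 21.5 m/s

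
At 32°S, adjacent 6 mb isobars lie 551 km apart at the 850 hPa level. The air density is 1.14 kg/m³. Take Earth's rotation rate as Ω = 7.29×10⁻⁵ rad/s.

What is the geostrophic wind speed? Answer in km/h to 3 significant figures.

44.5 km/h

Coriolis parameter at 32°S:
f = 2Ω sin φ = 2 × 7.29×10⁻⁵ × sin 32° = 7.73×10⁻⁵ s⁻¹
Pressure gradient: |∂P/∂n| = 600 Pa / 551000 m = 1.09×10⁻³ Pa/m
Geostrophic balance (pressure-gradient force = Coriolis force):
V_g = (1/(fρ)) |∂P/∂n| = 1.09×10⁻³ / (7.73×10⁻⁵ × 1.14) = 12.4 m/s
Converting: 12.4 m/s × 3.6 = 44.5 km/h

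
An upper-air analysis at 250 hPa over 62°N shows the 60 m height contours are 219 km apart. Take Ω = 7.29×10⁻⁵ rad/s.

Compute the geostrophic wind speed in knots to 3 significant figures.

40.6 knots

Coriolis parameter at 62°N:
f = 2Ω sin φ = 2 × 7.29×10⁻⁵ × sin 62° = 1.29×10⁻⁴ s⁻¹
Height gradient: |∂Z/∂n| = 60 m / 219000 m = 2.74×10⁻⁴
On a pressure surface, geostrophic balance gives V_g = (g/f)|∂Z/∂n|:
V_g = 9.81 × 2.74×10⁻⁴ / 1.29×10⁻⁴ = 20.9 m/s
Converting: 20.9 m/s × 1.944 = 40.6 knots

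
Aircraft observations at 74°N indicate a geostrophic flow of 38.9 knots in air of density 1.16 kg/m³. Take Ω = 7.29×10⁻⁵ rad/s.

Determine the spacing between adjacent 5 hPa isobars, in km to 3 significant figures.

Coriolis parameter at 74°N:
f = 2Ω sin φ = 2 × 7.29×10⁻⁵ × sin 74° = 1.40×10⁻⁴ s⁻¹
Wind speed in SI: 38.9 knots = 20.0 m/s
Geostrophic balance rearranged: |∂P/∂n| = f ρ V_g
|∂P/∂n| = 1.40×10⁻⁴ × 1.16 × 20.0 = 3.25×10⁻³ Pa/m
Isobar spacing: Δn = ΔP/|∂P/∂n| = 500 Pa / 3.25×10⁻³ Pa/m = 153683 m ≈ 154 km

154 km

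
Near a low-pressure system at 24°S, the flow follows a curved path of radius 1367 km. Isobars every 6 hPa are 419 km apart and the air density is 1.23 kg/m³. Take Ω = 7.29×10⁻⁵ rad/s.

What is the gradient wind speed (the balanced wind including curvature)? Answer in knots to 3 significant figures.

31.8 knots

Coriolis parameter at 24°S:
f = 2Ω sin φ = 2 × 7.29×10⁻⁵ × sin 24° = 5.93×10⁻⁵ s⁻¹
Pressure gradient: |∂P/∂n| = 600 Pa / 419000 m = 1.43×10⁻³ Pa/m
Geostrophic speed: V_g = |∂P/∂n|/(fρ) = 1.43×10⁻³/(5.93×10⁻⁵ × 1.23) = 19.6 m/s
Around a low, centrifugal force acts outward with Coriolis, so pressure-gradient force balances both:
(1/ρ)|∂P/∂n| = fV + V²/R  →  V² + fR·V − fR·V_g = 0
With fR = 5.93×10⁻⁵ × 1367×10³ m = 81.1 m/s:
V = [−fR + √((fR)² + 4 fR V_g)]/2 = [−81.1 + √(81.1² + 4×81.1×19.6)]/2 = 16.3 m/s
Subgeostrophic (V < V_g = 19.6 m/s), as expected around a low.
Converting: 16.3 m/s × 1.944 = 31.8 knots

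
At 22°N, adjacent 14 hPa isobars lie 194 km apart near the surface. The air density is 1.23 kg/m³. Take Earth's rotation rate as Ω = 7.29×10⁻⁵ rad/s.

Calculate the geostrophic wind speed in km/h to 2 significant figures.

390 km/h

Coriolis parameter at 22°N:
f = 2Ω sin φ = 2 × 7.29×10⁻⁵ × sin 22° = 5.46×10⁻⁵ s⁻¹
Pressure gradient: |∂P/∂n| = 1400 Pa / 194000 m = 7.22×10⁻³ Pa/m
Geostrophic balance (pressure-gradient force = Coriolis force):
V_g = (1/(fρ)) |∂P/∂n| = 7.22×10⁻³ / (5.46×10⁻⁵ × 1.23) = 107 m/s
Converting: 107 m/s × 3.6 = 390 km/h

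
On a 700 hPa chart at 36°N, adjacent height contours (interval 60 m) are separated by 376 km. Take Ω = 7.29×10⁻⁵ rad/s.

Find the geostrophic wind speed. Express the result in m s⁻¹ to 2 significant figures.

18 m s⁻¹

Coriolis parameter at 36°N:
f = 2Ω sin φ = 2 × 7.29×10⁻⁵ × sin 36° = 8.57×10⁻⁵ s⁻¹
Height gradient: |∂Z/∂n| = 60 m / 376000 m = 1.60×10⁻⁴
On a pressure surface, geostrophic balance gives V_g = (g/f)|∂Z/∂n|:
V_g = 9.81 × 1.60×10⁻⁴ / 8.57×10⁻⁵ = 18.3 m/s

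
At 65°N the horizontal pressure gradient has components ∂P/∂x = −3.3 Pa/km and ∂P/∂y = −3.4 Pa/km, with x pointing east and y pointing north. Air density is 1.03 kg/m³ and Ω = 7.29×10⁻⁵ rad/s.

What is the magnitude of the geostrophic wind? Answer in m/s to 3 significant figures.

34.8 m/s

Coriolis parameter at 65°N:
f = 2Ω sin φ = 2 × 7.29×10⁻⁵ × sin 65° = 1.32×10⁻⁴ s⁻¹
Component geostrophic relations (x east, y north):
u_g = −(1/(fρ)) ∂P/∂y,  v_g = (1/(fρ)) ∂P/∂x
u_g = −(−3.4×10⁻³)/(1.32×10⁻⁴ × 1.03) = 25.0 m/s;  v_g = (−3.3×10⁻³)/(1.32×10⁻⁴ × 1.03) = −24.2 m/s
|V_g| = √(u_g² + v_g²) = 34.8 m/s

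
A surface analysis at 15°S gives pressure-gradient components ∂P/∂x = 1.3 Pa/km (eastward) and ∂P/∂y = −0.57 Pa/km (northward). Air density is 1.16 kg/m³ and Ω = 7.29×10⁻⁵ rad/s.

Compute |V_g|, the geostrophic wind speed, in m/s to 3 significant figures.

Coriolis parameter at 15°S:
f = 2Ω sin φ = 2 × 7.29×10⁻⁵ × sin 15° = 3.77×10⁻⁵ s⁻¹
In the Southern Hemisphere f is negative: f = −3.77×10⁻⁵ s⁻¹.
Component geostrophic relations (x east, y north):
u_g = −(1/(fρ)) ∂P/∂y,  v_g = (1/(fρ)) ∂P/∂x
u_g = −(−0.57×10⁻³)/(−3.77×10⁻⁵ × 1.16) = −13.0 m/s;  v_g = (1.3×10⁻³)/(−3.77×10⁻⁵ × 1.16) = −29.7 m/s
|V_g| = √(u_g² + v_g²) = 32.4 m/s

32.4 m/s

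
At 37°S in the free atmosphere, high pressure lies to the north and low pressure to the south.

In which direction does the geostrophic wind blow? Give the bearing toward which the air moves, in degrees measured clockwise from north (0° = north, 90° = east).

The pressure-gradient force points toward the south (bearing 180°).
Geostrophic balance: in the Southern Hemisphere the Coriolis force deflects motion to the left, so the geostrophic wind blows 90° to the left of the pressure-gradient force (low pressure on the right).
Rotating 180° by 90° counterclockwise gives 090° — the wind blows toward the east.

090°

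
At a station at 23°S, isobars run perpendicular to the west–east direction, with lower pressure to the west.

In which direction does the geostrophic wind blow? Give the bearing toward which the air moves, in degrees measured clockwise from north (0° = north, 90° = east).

180°

The pressure-gradient force points toward the west (bearing 270°).
Geostrophic balance: in the Southern Hemisphere the Coriolis force deflects motion to the left, so the geostrophic wind blows 90° to the left of the pressure-gradient force (low pressure on the right).
Rotating 270° by 90° counterclockwise gives 180° — the wind blows toward the south.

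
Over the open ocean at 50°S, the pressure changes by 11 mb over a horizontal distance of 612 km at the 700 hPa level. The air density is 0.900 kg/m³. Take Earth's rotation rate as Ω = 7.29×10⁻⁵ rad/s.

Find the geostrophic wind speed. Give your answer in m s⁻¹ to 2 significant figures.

18 m s⁻¹

Coriolis parameter at 50°S:
f = 2Ω sin φ = 2 × 7.29×10⁻⁵ × sin 50° = 1.12×10⁻⁴ s⁻¹
Pressure gradient: |∂P/∂n| = 1100 Pa / 612000 m = 1.80×10⁻³ Pa/m
Geostrophic balance (pressure-gradient force = Coriolis force):
V_g = (1/(fρ)) |∂P/∂n| = 1.80×10⁻³ / (1.12×10⁻⁴ × 0.900) = 17.9 m/s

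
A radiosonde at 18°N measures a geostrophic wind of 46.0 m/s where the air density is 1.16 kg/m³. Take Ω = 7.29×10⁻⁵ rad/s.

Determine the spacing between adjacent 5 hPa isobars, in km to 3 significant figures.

Coriolis parameter at 18°N:
f = 2Ω sin φ = 2 × 7.29×10⁻⁵ × sin 18° = 4.51×10⁻⁵ s⁻¹
Geostrophic balance rearranged: |∂P/∂n| = f ρ V_g
|∂P/∂n| = 4.51×10⁻⁵ × 1.16 × 46.0 = 2.40×10⁻³ Pa/m
Isobar spacing: Δn = ΔP/|∂P/∂n| = 500 Pa / 2.40×10⁻³ Pa/m = 207977 m ≈ 208 km

208 km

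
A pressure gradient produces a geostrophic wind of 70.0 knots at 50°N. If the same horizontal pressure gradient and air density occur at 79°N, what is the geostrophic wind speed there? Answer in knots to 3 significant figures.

With the same pressure gradient and density, V_g ∝ 1/f ∝ 1/sin φ.
V₂ = V₁ · sin φ₁ / sin φ₂ = 70.0 × sin 50° / sin 79°
V₂ = 70.0 × 0.7660/0.9816 = 54.6 knots

54.6 knots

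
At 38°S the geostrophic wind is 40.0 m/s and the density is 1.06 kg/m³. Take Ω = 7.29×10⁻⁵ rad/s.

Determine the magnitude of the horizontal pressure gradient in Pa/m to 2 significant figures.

3.8×10⁻³ Pa/m

Coriolis parameter at 38°S:
f = 2Ω sin φ = 2 × 7.29×10⁻⁵ × sin 38° = 8.98×10⁻⁵ s⁻¹
Geostrophic balance rearranged: |∂P/∂n| = f ρ V_g
|∂P/∂n| = 8.98×10⁻⁵ × 1.06 × 40.0 = 3.81×10⁻³ Pa/m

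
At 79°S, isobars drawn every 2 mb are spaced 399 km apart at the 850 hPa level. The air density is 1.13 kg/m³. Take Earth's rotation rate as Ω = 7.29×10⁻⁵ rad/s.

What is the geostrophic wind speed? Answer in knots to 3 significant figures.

Coriolis parameter at 79°S:
f = 2Ω sin φ = 2 × 7.29×10⁻⁵ × sin 79° = 1.43×10⁻⁴ s⁻¹
Pressure gradient: |∂P/∂n| = 200 Pa / 399000 m = 5.01×10⁻⁴ Pa/m
Geostrophic balance (pressure-gradient force = Coriolis force):
V_g = (1/(fρ)) |∂P/∂n| = 5.01×10⁻⁴ / (1.43×10⁻⁴ × 1.13) = 3.10 m/s
Converting: 3.10 m/s × 1.944 = 6.02 knots

6.02 knots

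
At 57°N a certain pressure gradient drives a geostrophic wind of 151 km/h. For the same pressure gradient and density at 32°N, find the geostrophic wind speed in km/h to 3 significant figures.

With the same pressure gradient and density, V_g ∝ 1/f ∝ 1/sin φ.
V₂ = V₁ · sin φ₁ / sin φ₂ = 151 × sin 57° / sin 32°
V₂ = 151 × 0.8387/0.5299 = 239 km/h

239 km/h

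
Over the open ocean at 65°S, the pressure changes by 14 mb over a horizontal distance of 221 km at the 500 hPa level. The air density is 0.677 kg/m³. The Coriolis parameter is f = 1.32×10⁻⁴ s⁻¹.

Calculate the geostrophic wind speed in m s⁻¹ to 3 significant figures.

Pressure gradient: |∂P/∂n| = 1400 Pa / 221000 m = 6.33×10⁻³ Pa/m
Geostrophic balance (pressure-gradient force = Coriolis force):
V_g = (1/(fρ)) |∂P/∂n| = 6.33×10⁻³ / (1.32×10⁻⁴ × 0.677) = 70.9 m/s

70.9 m s⁻¹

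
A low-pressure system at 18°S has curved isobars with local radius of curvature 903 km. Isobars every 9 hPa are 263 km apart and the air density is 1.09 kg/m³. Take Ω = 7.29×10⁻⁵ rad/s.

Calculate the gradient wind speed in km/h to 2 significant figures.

Coriolis parameter at 18°S:
f = 2Ω sin φ = 2 × 7.29×10⁻⁵ × sin 18° = 4.51×10⁻⁵ s⁻¹
Pressure gradient: |∂P/∂n| = 900 Pa / 263000 m = 3.42×10⁻³ Pa/m
Geostrophic speed: V_g = |∂P/∂n|/(fρ) = 3.42×10⁻³/(4.51×10⁻⁵ × 1.09) = 69.7 m/s
Around a low, centrifugal force acts outward with Coriolis, so pressure-gradient force balances both:
(1/ρ)|∂P/∂n| = fV + V²/R  →  V² + fR·V − fR·V_g = 0
With fR = 4.51×10⁻⁵ × 903×10³ m = 40.7 m/s:
V = [−fR + √((fR)² + 4 fR V_g)]/2 = [−40.7 + √(40.7² + 4×40.7×69.7)]/2 = 36.7 m/s
Subgeostrophic (V < V_g = 69.7 m/s), as expected around a low.
Converting: 36.7 m/s × 3.6 = 130 km/h

130 km/h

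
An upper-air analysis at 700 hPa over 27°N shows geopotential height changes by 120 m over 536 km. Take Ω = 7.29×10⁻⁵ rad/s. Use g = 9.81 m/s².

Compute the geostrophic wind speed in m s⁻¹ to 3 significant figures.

33.2 m s⁻¹

Coriolis parameter at 27°N:
f = 2Ω sin φ = 2 × 7.29×10⁻⁵ × sin 27° = 6.62×10⁻⁵ s⁻¹
Height gradient: |∂Z/∂n| = 120 m / 536000 m = 2.24×10⁻⁴
On a pressure surface, geostrophic balance gives V_g = (g/f)|∂Z/∂n|:
V_g = 9.81 × 2.24×10⁻⁴ / 6.62×10⁻⁵ = 33.2 m/s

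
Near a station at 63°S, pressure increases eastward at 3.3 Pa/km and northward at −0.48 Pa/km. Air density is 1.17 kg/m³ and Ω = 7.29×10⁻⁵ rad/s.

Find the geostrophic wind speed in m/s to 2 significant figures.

22 m/s

Coriolis parameter at 63°S:
f = 2Ω sin φ = 2 × 7.29×10⁻⁵ × sin 63° = 1.30×10⁻⁴ s⁻¹
In the Southern Hemisphere f is negative: f = −1.30×10⁻⁴ s⁻¹.
Component geostrophic relations (x east, y north):
u_g = −(1/(fρ)) ∂P/∂y,  v_g = (1/(fρ)) ∂P/∂x
u_g = −(−0.48×10⁻³)/(−1.30×10⁻⁴ × 1.17) = −3.16 m/s;  v_g = (3.3×10⁻³)/(−1.30×10⁻⁴ × 1.17) = −21.7 m/s
|V_g| = √(u_g² + v_g²) = 21.9 m/s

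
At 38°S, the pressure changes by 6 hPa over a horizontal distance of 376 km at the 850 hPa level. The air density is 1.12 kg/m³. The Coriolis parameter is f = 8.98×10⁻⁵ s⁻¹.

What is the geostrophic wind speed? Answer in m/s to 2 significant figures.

16 m/s

Pressure gradient: |∂P/∂n| = 600 Pa / 376000 m = 1.60×10⁻³ Pa/m
Geostrophic balance (pressure-gradient force = Coriolis force):
V_g = (1/(fρ)) |∂P/∂n| = 1.60×10⁻³ / (8.98×10⁻⁵ × 1.12) = 15.9 m/s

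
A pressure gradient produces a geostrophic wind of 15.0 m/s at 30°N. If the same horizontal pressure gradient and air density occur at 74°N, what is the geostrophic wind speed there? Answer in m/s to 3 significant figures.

With the same pressure gradient and density, V_g ∝ 1/f ∝ 1/sin φ.
V₂ = V₁ · sin φ₁ / sin φ₂ = 15.0 × sin 30° / sin 74°
V₂ = 15.0 × 0.5000/0.9613 = 7.80 m/s

7.80 m/s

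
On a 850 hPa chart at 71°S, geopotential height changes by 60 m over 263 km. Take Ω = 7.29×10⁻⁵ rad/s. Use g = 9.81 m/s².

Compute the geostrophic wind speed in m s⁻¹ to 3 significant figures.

Coriolis parameter at 71°S:
f = 2Ω sin φ = 2 × 7.29×10⁻⁵ × sin 71° = 1.38×10⁻⁴ s⁻¹
Height gradient: |∂Z/∂n| = 60 m / 263000 m = 2.28×10⁻⁴
On a pressure surface, geostrophic balance gives V_g = (g/f)|∂Z/∂n|:
V_g = 9.81 × 2.28×10⁻⁴ / 1.38×10⁻⁴ = 16.2 m/s

16.2 m s⁻¹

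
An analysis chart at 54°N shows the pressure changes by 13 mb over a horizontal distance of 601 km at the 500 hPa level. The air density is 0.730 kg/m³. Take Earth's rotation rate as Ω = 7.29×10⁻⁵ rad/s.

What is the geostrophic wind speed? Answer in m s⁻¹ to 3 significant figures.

25.1 m s⁻¹

Coriolis parameter at 54°N:
f = 2Ω sin φ = 2 × 7.29×10⁻⁵ × sin 54° = 1.18×10⁻⁴ s⁻¹
Pressure gradient: |∂P/∂n| = 1300 Pa / 601000 m = 2.16×10⁻³ Pa/m
Geostrophic balance (pressure-gradient force = Coriolis force):
V_g = (1/(fρ)) |∂P/∂n| = 2.16×10⁻³ / (1.18×10⁻⁴ × 0.730) = 25.1 m/s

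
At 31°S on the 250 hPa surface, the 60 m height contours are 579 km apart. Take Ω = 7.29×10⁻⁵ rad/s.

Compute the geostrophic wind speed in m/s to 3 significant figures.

Coriolis parameter at 31°S:
f = 2Ω sin φ = 2 × 7.29×10⁻⁵ × sin 31° = 7.51×10⁻⁵ s⁻¹
Height gradient: |∂Z/∂n| = 60 m / 579000 m = 1.04×10⁻⁴
On a pressure surface, geostrophic balance gives V_g = (g/f)|∂Z/∂n|:
V_g = 9.81 × 1.04×10⁻⁴ / 7.51×10⁻⁵ = 13.5 m/s

13.5 m/s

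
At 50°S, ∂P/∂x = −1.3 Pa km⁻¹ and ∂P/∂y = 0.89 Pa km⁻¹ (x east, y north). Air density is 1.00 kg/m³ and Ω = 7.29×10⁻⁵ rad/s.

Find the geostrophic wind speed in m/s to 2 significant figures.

Coriolis parameter at 50°S:
f = 2Ω sin φ = 2 × 7.29×10⁻⁵ × sin 50° = 1.12×10⁻⁴ s⁻¹
In the Southern Hemisphere f is negative: f = −1.12×10⁻⁴ s⁻¹.
Component geostrophic relations (x east, y north):
u_g = −(1/(fρ)) ∂P/∂y,  v_g = (1/(fρ)) ∂P/∂x
u_g = −(0.89×10⁻³)/(−1.12×10⁻⁴ × 1.00) = 7.97 m/s;  v_g = (−1.3×10⁻³)/(−1.12×10⁻⁴ × 1.00) = 11.6 m/s
|V_g| = √(u_g² + v_g²) = 14.1 m/s

14 m/s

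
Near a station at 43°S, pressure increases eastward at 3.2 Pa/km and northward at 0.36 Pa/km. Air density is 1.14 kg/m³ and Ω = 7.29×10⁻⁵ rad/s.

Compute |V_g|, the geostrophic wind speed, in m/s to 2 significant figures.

Coriolis parameter at 43°S:
f = 2Ω sin φ = 2 × 7.29×10⁻⁵ × sin 43° = 9.94×10⁻⁵ s⁻¹
In the Southern Hemisphere f is negative: f = −9.94×10⁻⁵ s⁻¹.
Component geostrophic relations (x east, y north):
u_g = −(1/(fρ)) ∂P/∂y,  v_g = (1/(fρ)) ∂P/∂x
u_g = −(0.36×10⁻³)/(−9.94×10⁻⁵ × 1.14) = 3.18 m/s;  v_g = (3.2×10⁻³)/(−9.94×10⁻⁵ × 1.14) = −28.2 m/s
|V_g| = √(u_g² + v_g²) = 28.4 m/s

28 m/s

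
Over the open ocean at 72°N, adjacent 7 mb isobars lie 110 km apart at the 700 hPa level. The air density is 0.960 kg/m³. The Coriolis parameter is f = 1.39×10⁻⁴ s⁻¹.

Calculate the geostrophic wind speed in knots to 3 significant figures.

92.7 knots

Pressure gradient: |∂P/∂n| = 700 Pa / 110000 m = 6.36×10⁻³ Pa/m
Geostrophic balance (pressure-gradient force = Coriolis force):
V_g = (1/(fρ)) |∂P/∂n| = 6.36×10⁻³ / (1.39×10⁻⁴ × 0.960) = 47.7 m/s
Converting: 47.7 m/s × 1.944 = 92.7 knots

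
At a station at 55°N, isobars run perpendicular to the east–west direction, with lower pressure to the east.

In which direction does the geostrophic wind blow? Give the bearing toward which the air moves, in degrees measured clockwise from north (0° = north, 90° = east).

The pressure-gradient force points toward the east (bearing 090°).
Geostrophic balance: in the Northern Hemisphere the Coriolis force deflects motion to the right, so the geostrophic wind blows 90° to the right of the pressure-gradient force (low pressure on the left).
Rotating 090° by 90° clockwise gives 180° — the wind blows toward the south.

180°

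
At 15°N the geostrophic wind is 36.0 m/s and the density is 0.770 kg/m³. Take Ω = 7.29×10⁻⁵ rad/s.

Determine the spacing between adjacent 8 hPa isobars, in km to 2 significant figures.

Coriolis parameter at 15°N:
f = 2Ω sin φ = 2 × 7.29×10⁻⁵ × sin 15° = 3.77×10⁻⁵ s⁻¹
Geostrophic balance rearranged: |∂P/∂n| = f ρ V_g
|∂P/∂n| = 3.77×10⁻⁵ × 0.770 × 36.0 = 1.05×10⁻³ Pa/m
Isobar spacing: Δn = ΔP/|∂P/∂n| = 800 Pa / 1.05×10⁻³ Pa/m = 764791 m ≈ 760 km

760 km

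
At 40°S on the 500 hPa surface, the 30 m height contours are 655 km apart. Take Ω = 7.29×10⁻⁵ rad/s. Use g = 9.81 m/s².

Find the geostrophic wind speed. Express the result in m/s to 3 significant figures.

4.79 m/s

Coriolis parameter at 40°S:
f = 2Ω sin φ = 2 × 7.29×10⁻⁵ × sin 40° = 9.37×10⁻⁵ s⁻¹
Height gradient: |∂Z/∂n| = 30 m / 655000 m = 4.58×10⁻⁵
On a pressure surface, geostrophic balance gives V_g = (g/f)|∂Z/∂n|:
V_g = 9.81 × 4.58×10⁻⁵ / 9.37×10⁻⁵ = 4.79 m/s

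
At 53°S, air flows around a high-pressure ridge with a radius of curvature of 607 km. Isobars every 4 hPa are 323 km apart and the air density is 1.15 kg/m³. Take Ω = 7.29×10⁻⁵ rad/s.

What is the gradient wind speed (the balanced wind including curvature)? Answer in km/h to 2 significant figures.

Coriolis parameter at 53°S:
f = 2Ω sin φ = 2 × 7.29×10⁻⁵ × sin 53° = 1.16×10⁻⁴ s⁻¹
Pressure gradient: |∂P/∂n| = 400 Pa / 323000 m = 1.24×10⁻³ Pa/m
Geostrophic speed: V_g = |∂P/∂n|/(fρ) = 1.24×10⁻³/(1.16×10⁻⁴ × 1.15) = 9.25 m/s
Around a high, pressure-gradient force acts outward with centrifugal, so Coriolis balances both:
fV = (1/ρ)|∂P/∂n| + V²/R  →  V² − fR·V + fR·V_g = 0
With fR = 1.16×10⁻⁴ × 607×10³ m = 70.7 m/s:
V = [fR − √((fR)² − 4 fR V_g)]/2 = [70.7 − √(70.7² − 4×70.7×9.25)]/2 = 10.9 m/s
Supergeostrophic (V > V_g = 9.25 m/s), as expected around a high.
Converting: 10.9 m/s × 3.6 = 39 km/h

39 km/h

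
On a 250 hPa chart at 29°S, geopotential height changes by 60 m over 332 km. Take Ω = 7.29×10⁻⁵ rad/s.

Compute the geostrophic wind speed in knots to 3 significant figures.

Coriolis parameter at 29°S:
f = 2Ω sin φ = 2 × 7.29×10⁻⁵ × sin 29° = 7.07×10⁻⁵ s⁻¹
Height gradient: |∂Z/∂n| = 60 m / 332000 m = 1.81×10⁻⁴
On a pressure surface, geostrophic balance gives V_g = (g/f)|∂Z/∂n|:
V_g = 9.81 × 1.81×10⁻⁴ / 7.07×10⁻⁵ = 25.1 m/s
Converting: 25.1 m/s × 1.944 = 48.8 knots

48.8 knots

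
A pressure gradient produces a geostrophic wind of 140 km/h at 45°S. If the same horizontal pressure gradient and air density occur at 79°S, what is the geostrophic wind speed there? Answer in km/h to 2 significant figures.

100 km/h

With the same pressure gradient and density, V_g ∝ 1/f ∝ 1/sin φ.
V₂ = V₁ · sin φ₁ / sin φ₂ = 140 × sin 45° / sin 79°
V₂ = 140 × 0.7071/0.9816 = 100 km/h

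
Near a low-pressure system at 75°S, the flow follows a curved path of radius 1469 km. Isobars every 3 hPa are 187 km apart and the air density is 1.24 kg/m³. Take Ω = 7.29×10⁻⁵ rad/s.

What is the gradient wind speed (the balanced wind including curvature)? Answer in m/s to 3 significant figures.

8.81 m/s

Coriolis parameter at 75°S:
f = 2Ω sin φ = 2 × 7.29×10⁻⁵ × sin 75° = 1.41×10⁻⁴ s⁻¹
Pressure gradient: |∂P/∂n| = 300 Pa / 187000 m = 1.60×10⁻³ Pa/m
Geostrophic speed: V_g = |∂P/∂n|/(fρ) = 1.60×10⁻³/(1.41×10⁻⁴ × 1.24) = 9.19 m/s
Around a low, centrifugal force acts outward with Coriolis, so pressure-gradient force balances both:
(1/ρ)|∂P/∂n| = fV + V²/R  →  V² + fR·V − fR·V_g = 0
With fR = 1.41×10⁻⁴ × 1469×10³ m = 207 m/s:
V = [−fR + √((fR)² + 4 fR V_g)]/2 = [−207 + √(207² + 4×207×9.19)]/2 = 8.81 m/s
Subgeostrophic (V < V_g = 9.19 m/s), as expected around a low.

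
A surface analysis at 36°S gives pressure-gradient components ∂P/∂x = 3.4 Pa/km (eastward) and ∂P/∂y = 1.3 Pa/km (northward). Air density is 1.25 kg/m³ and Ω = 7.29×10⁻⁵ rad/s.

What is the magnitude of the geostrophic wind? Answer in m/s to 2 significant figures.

Coriolis parameter at 36°S:
f = 2Ω sin φ = 2 × 7.29×10⁻⁵ × sin 36° = 8.57×10⁻⁵ s⁻¹
In the Southern Hemisphere f is negative: f = −8.57×10⁻⁵ s⁻¹.
Component geostrophic relations (x east, y north):
u_g = −(1/(fρ)) ∂P/∂y,  v_g = (1/(fρ)) ∂P/∂x
u_g = −(1.3×10⁻³)/(−8.57×10⁻⁵ × 1.25) = 12.1 m/s;  v_g = (3.4×10⁻³)/(−8.57×10⁻⁵ × 1.25) = −31.7 m/s
|V_g| = √(u_g² + v_g²) = 34.0 m/s

34 m/s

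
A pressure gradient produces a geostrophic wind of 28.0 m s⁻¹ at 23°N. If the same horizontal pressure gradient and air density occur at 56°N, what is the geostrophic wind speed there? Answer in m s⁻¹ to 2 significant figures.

With the same pressure gradient and density, V_g ∝ 1/f ∝ 1/sin φ.
V₂ = V₁ · sin φ₁ / sin φ₂ = 28.0 × sin 23° / sin 56°
V₂ = 28.0 × 0.3907/0.8290 = 13 m s⁻¹

13 m s⁻¹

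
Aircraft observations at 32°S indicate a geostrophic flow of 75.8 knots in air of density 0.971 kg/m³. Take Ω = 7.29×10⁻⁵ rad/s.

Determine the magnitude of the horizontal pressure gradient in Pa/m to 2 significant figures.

2.9×10⁻³ Pa/m

Coriolis parameter at 32°S:
f = 2Ω sin φ = 2 × 7.29×10⁻⁵ × sin 32° = 7.73×10⁻⁵ s⁻¹
Wind speed in SI: 75.8 knots = 39.0 m/s
Geostrophic balance rearranged: |∂P/∂n| = f ρ V_g
|∂P/∂n| = 7.73×10⁻⁵ × 0.971 × 39.0 = 2.93×10⁻³ Pa/m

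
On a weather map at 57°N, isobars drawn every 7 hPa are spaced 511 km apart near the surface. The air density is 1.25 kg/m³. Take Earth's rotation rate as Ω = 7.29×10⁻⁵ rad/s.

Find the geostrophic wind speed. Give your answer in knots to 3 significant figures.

17.4 knots

Coriolis parameter at 57°N:
f = 2Ω sin φ = 2 × 7.29×10⁻⁵ × sin 57° = 1.22×10⁻⁴ s⁻¹
Pressure gradient: |∂P/∂n| = 700 Pa / 511000 m = 1.37×10⁻³ Pa/m
Geostrophic balance (pressure-gradient force = Coriolis force):
V_g = (1/(fρ)) |∂P/∂n| = 1.37×10⁻³ / (1.22×10⁻⁴ × 1.25) = 8.96 m/s
Converting: 8.96 m/s × 1.944 = 17.4 knots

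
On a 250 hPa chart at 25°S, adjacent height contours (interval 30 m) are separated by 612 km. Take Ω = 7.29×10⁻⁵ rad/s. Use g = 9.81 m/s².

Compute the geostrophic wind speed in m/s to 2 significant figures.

Coriolis parameter at 25°S:
f = 2Ω sin φ = 2 × 7.29×10⁻⁵ × sin 25° = 6.16×10⁻⁵ s⁻¹
Height gradient: |∂Z/∂n| = 30 m / 612000 m = 4.90×10⁻⁵
On a pressure surface, geostrophic balance gives V_g = (g/f)|∂Z/∂n|:
V_g = 9.81 × 4.90×10⁻⁵ / 6.16×10⁻⁵ = 7.80 m/s

7.8 m/s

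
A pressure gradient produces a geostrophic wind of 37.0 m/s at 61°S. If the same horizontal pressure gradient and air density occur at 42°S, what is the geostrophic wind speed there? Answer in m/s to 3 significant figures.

With the same pressure gradient and density, V_g ∝ 1/f ∝ 1/sin φ.
V₂ = V₁ · sin φ₁ / sin φ₂ = 37.0 × sin 61° / sin 42°
V₂ = 37.0 × 0.8746/0.6691 = 48.4 m/s

48.4 m/s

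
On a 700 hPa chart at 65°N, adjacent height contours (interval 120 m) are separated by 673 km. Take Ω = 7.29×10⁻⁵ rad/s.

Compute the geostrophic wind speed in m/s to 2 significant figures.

13 m/s

Coriolis parameter at 65°N:
f = 2Ω sin φ = 2 × 7.29×10⁻⁵ × sin 65° = 1.32×10⁻⁴ s⁻¹
Height gradient: |∂Z/∂n| = 120 m / 673000 m = 1.78×10⁻⁴
On a pressure surface, geostrophic balance gives V_g = (g/f)|∂Z/∂n|:
V_g = 9.81 × 1.78×10⁻⁴ / 1.32×10⁻⁴ = 13.2 m/s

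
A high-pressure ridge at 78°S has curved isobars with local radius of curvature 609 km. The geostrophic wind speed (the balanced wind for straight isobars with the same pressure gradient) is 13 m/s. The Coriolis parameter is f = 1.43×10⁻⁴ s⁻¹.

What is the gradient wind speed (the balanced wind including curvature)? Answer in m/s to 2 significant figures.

16 m/s

Around a high, pressure-gradient force acts outward with centrifugal, so Coriolis balances both:
fV = (1/ρ)|∂P/∂n| + V²/R  →  V² − fR·V + fR·V_g = 0
With fR = 1.43×10⁻⁴ × 609×10³ m = 87.1 m/s:
V = [fR − √((fR)² − 4 fR V_g)]/2 = [87.1 − √(87.1² − 4×87.1×13)]/2 = 15.9 m/s
Supergeostrophic (V > V_g = 13 m/s), as expected around a high.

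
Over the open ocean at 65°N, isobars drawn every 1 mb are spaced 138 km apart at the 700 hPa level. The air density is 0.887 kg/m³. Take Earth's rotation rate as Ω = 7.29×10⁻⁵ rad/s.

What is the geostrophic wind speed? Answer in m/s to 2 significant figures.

Coriolis parameter at 65°N:
f = 2Ω sin φ = 2 × 7.29×10⁻⁵ × sin 65° = 1.32×10⁻⁴ s⁻¹
Pressure gradient: |∂P/∂n| = 100 Pa / 138000 m = 7.25×10⁻⁴ Pa/m
Geostrophic balance (pressure-gradient force = Coriolis force):
V_g = (1/(fρ)) |∂P/∂n| = 7.25×10⁻⁴ / (1.32×10⁻⁴ × 0.887) = 6.18 m/s

6.2 m/s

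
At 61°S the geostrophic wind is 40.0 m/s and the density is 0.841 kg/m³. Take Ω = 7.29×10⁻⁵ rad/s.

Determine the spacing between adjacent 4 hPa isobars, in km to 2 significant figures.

Coriolis parameter at 61°S:
f = 2Ω sin φ = 2 × 7.29×10⁻⁵ × sin 61° = 1.28×10⁻⁴ s⁻¹
Geostrophic balance rearranged: |∂P/∂n| = f ρ V_g
|∂P/∂n| = 1.28×10⁻⁴ × 0.841 × 40.0 = 4.29×10⁻³ Pa/m
Isobar spacing: Δn = ΔP/|∂P/∂n| = 400 Pa / 4.29×10⁻³ Pa/m = 93245 m ≈ 93 km

93 km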